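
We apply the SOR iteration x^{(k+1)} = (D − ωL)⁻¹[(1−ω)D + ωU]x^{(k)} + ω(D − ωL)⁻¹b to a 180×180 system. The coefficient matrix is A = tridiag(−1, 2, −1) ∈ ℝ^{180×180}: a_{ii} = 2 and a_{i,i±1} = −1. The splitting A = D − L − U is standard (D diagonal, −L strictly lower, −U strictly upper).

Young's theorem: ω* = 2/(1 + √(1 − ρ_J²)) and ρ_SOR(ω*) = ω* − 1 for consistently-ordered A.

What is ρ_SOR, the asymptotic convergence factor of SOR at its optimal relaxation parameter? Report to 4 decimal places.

ρ_SOR = 0.9659

n=180: λ(B_J) = 1 − λ(A)/2 = cos(kπ/181); k=1 gives ρ_J = 0.9998.
√(1−ρ_J²) = |sin(π/181)| = 0.01736
[ω*] 2 ÷ (1 + 0.01736) = 2 ÷ 1.01736 = 1.9659.
ρ_SOR = ω* − 1 ≈ 0.9659.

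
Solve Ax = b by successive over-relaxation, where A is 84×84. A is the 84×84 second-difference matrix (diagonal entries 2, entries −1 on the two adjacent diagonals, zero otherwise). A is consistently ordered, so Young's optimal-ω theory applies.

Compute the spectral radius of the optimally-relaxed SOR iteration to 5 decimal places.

ρ_SOR = 0.92873

With n=84, ρ(Jacobi) = cos(π/85) = 0.99932.
√(1 − cos²(π/85)) = sin(π/85) ≈ 0.036951.
ω* = 2/(1+0.036951) = 1.92873
[ρ_SOR] ω* − 1 = 0.92873.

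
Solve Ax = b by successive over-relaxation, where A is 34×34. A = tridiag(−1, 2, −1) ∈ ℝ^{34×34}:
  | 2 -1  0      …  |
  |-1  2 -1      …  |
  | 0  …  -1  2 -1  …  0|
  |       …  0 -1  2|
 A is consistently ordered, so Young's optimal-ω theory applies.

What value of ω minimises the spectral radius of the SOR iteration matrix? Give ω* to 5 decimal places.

spectrum of D⁻¹(L+U) = {cos(kπ/35) : 1≤k≤34}; ρ_J = cos(π/35) = 0.99597.
√(1 − cos²(π/35)) = sin(π/35) ≈ 0.089639.
ω* = 2 / (1 + 0.089639) = 2 / 1.089639 ≈ 1.83547.
and ρ(B_{ω*}) = 1.83547 − 1 = 0.83547.

ω* = 1.83547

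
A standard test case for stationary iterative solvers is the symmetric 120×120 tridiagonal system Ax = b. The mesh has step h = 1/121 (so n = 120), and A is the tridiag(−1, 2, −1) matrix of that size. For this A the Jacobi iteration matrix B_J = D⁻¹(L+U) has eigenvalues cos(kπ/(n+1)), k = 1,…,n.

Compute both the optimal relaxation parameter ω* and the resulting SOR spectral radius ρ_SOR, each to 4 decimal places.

½·tridiag(1,0,1) at n=120: λ_k = cos(kπ/121); max |λ| at k=1 ⇒ ρ_J = cos(π/121) ≈ 0.9997.
√(1−ρ_J²) = |sin(π/121)| = 0.02596
[ω*] 2 ÷ (1 + 0.02596) = 2 ÷ 1.02596 = 1.9494.
and ρ(B_{ω*}) = 1.9494 − 1 = 0.9494.

ω* = 1.9494, ρ_SOR = 0.9494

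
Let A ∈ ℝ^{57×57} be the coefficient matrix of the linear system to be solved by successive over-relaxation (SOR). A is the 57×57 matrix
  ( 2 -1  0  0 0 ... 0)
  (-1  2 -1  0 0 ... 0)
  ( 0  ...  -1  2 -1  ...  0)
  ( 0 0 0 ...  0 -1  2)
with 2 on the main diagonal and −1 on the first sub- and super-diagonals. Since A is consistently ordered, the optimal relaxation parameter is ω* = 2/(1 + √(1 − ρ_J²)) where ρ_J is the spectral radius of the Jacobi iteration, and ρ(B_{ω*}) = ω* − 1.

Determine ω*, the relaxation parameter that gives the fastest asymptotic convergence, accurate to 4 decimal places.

[ρ_J] n=57: ρ(B_J) = cos(π/(n+1)) = cos(π/58) = 0.9985.
root = sin(π/58) = 0.05414  (since 1−cos² = sin²).
[ω*] 2 ÷ (1 + 0.05414) = 2 ÷ 1.05414 = 1.8973.
Hence ρ(B_{ω*}) = 1.8973 − 1 = 0.8973.

ω* = 1.8973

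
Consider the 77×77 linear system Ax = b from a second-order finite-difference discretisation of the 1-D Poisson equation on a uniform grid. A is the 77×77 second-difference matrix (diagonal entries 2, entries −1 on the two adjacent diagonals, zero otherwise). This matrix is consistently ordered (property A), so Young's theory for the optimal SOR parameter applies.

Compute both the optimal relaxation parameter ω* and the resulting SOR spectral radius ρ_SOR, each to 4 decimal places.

B_J for the 77×77 system has eigenvalues cos(kπ/78); ρ_J = cos(π/78) = 0.9992.
root = sin(π/78) = 0.04027  (since 1−cos² = sin²).
So ω* = 2/1.04027 = 1.9226 (Young).
Hence ρ(B_{ω*}) = 1.9226 − 1 = 0.9226.

ω* = 1.9226, ρ_SOR = 0.9226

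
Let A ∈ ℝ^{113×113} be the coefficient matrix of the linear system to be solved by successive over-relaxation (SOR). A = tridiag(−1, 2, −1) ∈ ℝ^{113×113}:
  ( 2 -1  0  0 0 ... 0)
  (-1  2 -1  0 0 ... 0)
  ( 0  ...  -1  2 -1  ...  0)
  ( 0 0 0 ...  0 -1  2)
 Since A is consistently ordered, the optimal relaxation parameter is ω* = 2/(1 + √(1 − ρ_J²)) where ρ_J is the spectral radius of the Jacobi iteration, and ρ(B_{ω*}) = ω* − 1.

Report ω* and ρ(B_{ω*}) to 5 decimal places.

ω* = 1.94637, ρ_SOR = 0.94637

½·tridiag(1,0,1) at n=113: λ_k = cos(kπ/114); max |λ| at k=1 ⇒ ρ_J = cos(π/114) ≈ 0.99962.
root = sin(π/114) = 0.027554  (since 1−cos² = sin²).
So ω* = 2/1.027554 = 1.94637 (Young).
ρ_SOR = ω* − 1 ≈ 0.94637.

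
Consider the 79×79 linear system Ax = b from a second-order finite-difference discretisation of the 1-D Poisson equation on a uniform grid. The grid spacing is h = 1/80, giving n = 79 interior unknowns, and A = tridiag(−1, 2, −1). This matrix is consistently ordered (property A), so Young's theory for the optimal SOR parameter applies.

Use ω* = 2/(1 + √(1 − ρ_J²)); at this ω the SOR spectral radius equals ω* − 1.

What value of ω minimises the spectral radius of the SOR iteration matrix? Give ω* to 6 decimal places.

ω* = 1.924447

ρ_J = max_k |cos(kπ/80)| = cos(π/80) = 0.999229
1 − cos²(π/80) = sin²(π/80) ⇒ √(1−ρ_J²) = sin(π/80) = 0.0392598.
So ω* = 2/1.0392598 = 1.924447 (Young).
[ρ_SOR] ω* − 1 = 0.924447.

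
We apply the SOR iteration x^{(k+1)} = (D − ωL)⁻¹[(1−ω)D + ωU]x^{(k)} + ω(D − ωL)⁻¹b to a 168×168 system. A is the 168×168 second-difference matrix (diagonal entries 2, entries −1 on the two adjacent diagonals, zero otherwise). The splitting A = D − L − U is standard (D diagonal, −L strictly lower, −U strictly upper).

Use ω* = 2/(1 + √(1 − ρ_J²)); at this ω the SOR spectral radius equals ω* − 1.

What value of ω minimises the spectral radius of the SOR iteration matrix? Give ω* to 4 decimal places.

½·tridiag(1,0,1) at n=168: λ_k = cos(kπ/169); max |λ| at k=1 ⇒ ρ_J = cos(π/169) ≈ 0.9998.
1 − cos²(π/169) = sin²(π/169) ⇒ √(1−ρ_J²) = sin(π/169) = 0.01859.
ω* = 2/(1 + 0.01859) = 2/1.01859 = 1.9635.
ρ(B_{ω*}) = ω*−1 = 0.9635

ω* = 1.9635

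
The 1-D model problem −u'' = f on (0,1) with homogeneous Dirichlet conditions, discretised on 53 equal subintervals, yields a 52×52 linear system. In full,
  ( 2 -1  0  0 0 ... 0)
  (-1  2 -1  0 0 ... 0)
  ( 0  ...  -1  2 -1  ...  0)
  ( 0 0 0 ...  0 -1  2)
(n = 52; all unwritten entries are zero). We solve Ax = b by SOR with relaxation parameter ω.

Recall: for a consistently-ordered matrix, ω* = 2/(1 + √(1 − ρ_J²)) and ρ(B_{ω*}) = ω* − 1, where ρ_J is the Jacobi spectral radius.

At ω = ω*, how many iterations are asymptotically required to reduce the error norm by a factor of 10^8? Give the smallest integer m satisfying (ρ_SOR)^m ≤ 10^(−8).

ρ_J = max_k |cos(kπ/53)| = cos(π/53) = 0.9982437
√(1−ρ_J²) = |sin(π/53)| = 0.0592406
ω* = 2 / (1 + 0.0592406) = 2 / 1.0592406 ≈ 1.8881451.
ρ_SOR = ω* − 1 = 1.8881451 − 1 = 0.8881451.
Need (0.8881451)^m ≤ 10^(−8): m ≥ 8·ln10/|ln 0.8881451| = 18.4207/0.11862 = 155.292 ⇒ m = 156.

m = 156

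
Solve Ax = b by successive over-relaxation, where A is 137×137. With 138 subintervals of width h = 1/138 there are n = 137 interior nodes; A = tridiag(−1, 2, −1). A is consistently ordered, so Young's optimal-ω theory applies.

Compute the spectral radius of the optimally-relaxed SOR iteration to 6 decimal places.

With n=137, ρ(Jacobi) = cos(π/138) = 0.999741.
√(1−ρ_J²) = |sin(π/138)| = 0.0227632
Young: ω* = 2/(1+√(1−ρ_J²)) = 2/(1+0.0227632) = 2/1.0227632 = 1.955487.
and ρ(B_{ω*}) = 1.955487 − 1 = 0.955487.

ρ_SOR = 0.955487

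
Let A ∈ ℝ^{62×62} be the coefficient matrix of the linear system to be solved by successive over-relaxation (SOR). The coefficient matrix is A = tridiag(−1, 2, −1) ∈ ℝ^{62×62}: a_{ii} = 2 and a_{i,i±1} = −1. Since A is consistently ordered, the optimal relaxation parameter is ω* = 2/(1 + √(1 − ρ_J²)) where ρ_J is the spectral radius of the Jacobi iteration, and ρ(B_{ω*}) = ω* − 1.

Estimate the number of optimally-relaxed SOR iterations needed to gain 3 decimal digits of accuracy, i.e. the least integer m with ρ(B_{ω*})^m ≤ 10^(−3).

With n=62, ρ(Jacobi) = cos(π/63) = 0.9987569.
1 − cos²(π/63) = sin²(π/63) ⇒ √(1−ρ_J²) = sin(π/63) = 0.0498459.
So ω* = 2/1.0498459 = 1.9050415 (Young).
and ρ(B_{ω*}) = 1.9050415 − 1 = 0.9050415.
m ≥ 3·ln10 / (−ln 0.9050415) = 69.234; smallest integer m = 70.

m = 70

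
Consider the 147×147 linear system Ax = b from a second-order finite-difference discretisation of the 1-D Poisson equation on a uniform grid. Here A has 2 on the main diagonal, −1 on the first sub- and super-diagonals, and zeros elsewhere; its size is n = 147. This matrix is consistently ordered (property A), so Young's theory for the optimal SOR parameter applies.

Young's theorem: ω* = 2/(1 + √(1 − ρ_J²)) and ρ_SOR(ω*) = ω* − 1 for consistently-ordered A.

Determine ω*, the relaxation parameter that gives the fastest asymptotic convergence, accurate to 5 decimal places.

[ρ_J] n=147: ρ(B_J) = cos(π/(n+1)) = cos(π/148) = 0.99977.
1 − cos²(π/148) = sin²(π/148) ⇒ √(1−ρ_J²) = sin(π/148) = 0.021225.
[ω*] 2 ÷ (1 + 0.021225) = 2 ÷ 1.021225 = 1.95843.
[ρ_SOR] ω* − 1 = 0.95843.

ω* = 1.95843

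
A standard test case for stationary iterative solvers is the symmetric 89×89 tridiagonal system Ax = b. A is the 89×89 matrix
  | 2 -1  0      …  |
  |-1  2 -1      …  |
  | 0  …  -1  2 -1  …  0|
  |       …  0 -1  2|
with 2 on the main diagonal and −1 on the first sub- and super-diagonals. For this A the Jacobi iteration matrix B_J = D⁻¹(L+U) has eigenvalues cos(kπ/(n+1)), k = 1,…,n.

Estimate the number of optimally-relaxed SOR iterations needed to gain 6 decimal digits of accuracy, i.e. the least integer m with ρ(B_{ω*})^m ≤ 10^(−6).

m = 198

ρ_J = max_k |cos(kπ/90)| = cos(π/90) = 0.9993908
√(1 − cos²(π/90)) = sin(π/90) ≈ 0.0348995.
ω* = 2/(1+0.0348995) = 1.9325548
At ω = 1.9325548 every |λ(B_ω)| = ω−1, so ρ_SOR = 0.9325548.
For 6 digits: m = 6·ln10 / (−ln 0.9325548) = 13.8155/0.0698274 = 197.852; round up → m = 198.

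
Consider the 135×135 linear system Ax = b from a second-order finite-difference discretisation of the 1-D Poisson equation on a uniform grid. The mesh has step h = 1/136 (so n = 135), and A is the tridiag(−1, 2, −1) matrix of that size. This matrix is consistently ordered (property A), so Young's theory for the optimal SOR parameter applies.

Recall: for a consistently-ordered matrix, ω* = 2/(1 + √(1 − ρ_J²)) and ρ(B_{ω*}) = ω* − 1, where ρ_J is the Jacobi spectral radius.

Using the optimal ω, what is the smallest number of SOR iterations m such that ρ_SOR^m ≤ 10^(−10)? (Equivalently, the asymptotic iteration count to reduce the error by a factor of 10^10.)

[ρ_J] n=135: ρ(B_J) = cos(π/(n+1)) = cos(π/136) = 0.9997332.
√(1−ρ_J²) simplifies to sin(π/136) = 0.0230979.
ω* = 2/(1 + 0.0230979) = 2/1.0230979 = 1.9548471.
and ρ(B_{ω*}) = 1.9548471 − 1 = 0.9548471.
Need (0.9548471)^m ≤ 10^(−10): m ≥ 10·ln10/|ln 0.9548471| = 23.0259/0.0462041 = 498.352 ⇒ m = 499.

m = 499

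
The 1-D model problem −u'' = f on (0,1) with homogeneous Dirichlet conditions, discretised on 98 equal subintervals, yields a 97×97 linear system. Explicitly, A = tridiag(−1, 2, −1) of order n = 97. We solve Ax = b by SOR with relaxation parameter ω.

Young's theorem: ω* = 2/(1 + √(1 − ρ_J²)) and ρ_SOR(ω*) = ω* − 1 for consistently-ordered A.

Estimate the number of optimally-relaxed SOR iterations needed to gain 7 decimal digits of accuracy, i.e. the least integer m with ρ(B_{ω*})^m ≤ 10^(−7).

½·tridiag(1,0,1) at n=97: λ_k = cos(kπ/98); max |λ| at k=1 ⇒ ρ_J = cos(π/98) ≈ 0.9994862.
root = sin(π/98) = 0.0320516  (since 1−cos² = sin²).
Young: ω* = 2/(1+√(1−ρ_J²)) = 2/(1+0.0320516) = 2/1.0320516 = 1.9378876.
ρ_SOR = ω* − 1 ≈ 0.9378876.
Need (0.9378876)^m ≤ 10^(−7): m ≥ 7·ln10/|ln 0.9378876| = 16.1181/0.0641252 = 251.354 ⇒ m = 252.

m = 252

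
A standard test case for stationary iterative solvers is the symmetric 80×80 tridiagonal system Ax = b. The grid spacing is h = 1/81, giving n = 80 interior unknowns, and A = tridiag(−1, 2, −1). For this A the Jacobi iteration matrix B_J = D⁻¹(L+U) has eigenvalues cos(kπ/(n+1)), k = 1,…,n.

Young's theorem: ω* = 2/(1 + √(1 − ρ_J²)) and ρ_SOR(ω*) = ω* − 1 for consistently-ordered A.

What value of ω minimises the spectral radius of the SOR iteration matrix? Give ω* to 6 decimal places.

ω* = 1.925344

n=80: λ(B_J) = 1 − λ(A)/2 = cos(kπ/81); k=1 gives ρ_J = 0.999248.
root = sin(π/81) = 0.0387754  (since 1−cos² = sin²).
ω* = 2 / (1 + 0.0387754) = 2 / 1.0387754 ≈ 1.925344.
ρ_SOR = ω* − 1 = 1.925344 − 1 = 0.925344.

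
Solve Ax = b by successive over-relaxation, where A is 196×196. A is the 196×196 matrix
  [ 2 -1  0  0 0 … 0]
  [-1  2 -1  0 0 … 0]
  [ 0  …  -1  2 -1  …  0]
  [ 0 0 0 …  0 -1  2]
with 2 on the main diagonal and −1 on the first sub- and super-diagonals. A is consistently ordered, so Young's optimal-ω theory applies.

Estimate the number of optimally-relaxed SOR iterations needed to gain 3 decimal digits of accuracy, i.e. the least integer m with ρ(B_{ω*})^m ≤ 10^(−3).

m = 217

½·tridiag(1,0,1) at n=196: λ_k = cos(kπ/197); max |λ| at k=1 ⇒ ρ_J = cos(π/197) ≈ 0.9998728.
root = sin(π/197) = 0.0159465  (since 1−cos² = sin²).
So ω* = 2/1.0159465 = 1.9686076 (Young).
At ω = 1.9686076 every |λ(B_ω)| = ω−1, so ρ_SOR = 0.9686076.
m ≥ 3·ln10 / (−ln 0.9686076) = 216.573; smallest integer m = 217.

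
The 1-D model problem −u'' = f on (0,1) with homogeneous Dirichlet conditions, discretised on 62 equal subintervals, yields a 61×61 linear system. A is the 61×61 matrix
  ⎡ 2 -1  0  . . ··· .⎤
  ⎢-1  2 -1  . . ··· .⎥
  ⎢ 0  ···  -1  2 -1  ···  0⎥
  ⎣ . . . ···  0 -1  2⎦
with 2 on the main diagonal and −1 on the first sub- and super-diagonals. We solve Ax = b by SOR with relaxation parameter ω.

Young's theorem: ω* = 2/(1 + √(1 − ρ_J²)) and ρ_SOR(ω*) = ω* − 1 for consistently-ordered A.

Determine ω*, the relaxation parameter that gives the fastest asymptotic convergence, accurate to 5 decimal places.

ρ_J = max_k |cos(kπ/62)| = cos(π/62) = 0.99872
1 − cos²(π/62) = sin²(π/62) ⇒ √(1−ρ_J²) = sin(π/62) = 0.050649.
ω* = 2/(1 + 0.050649) = 2/1.050649 = 1.90359.
and ρ(B_{ω*}) = 1.90359 − 1 = 0.90359.

ω* = 1.90359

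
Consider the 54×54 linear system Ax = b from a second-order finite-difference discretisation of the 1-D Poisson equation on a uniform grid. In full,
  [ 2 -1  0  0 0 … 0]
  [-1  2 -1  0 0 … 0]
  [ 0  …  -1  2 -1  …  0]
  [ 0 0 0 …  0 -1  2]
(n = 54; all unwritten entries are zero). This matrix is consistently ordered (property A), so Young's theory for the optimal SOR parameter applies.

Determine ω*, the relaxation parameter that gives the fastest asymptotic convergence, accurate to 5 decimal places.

ρ_J = max_k |cos(kπ/55)| = cos(π/55) = 0.99837
root = sin(π/55) = 0.057089  (since 1−cos² = sin²).
Then 2/(1+√(1−ρ_J²)) = 2/(1+0.057089); ω* = 2/1.057089 = 1.89199.
and ρ(B_{ω*}) = 1.89199 − 1 = 0.89199.

ω* = 1.89199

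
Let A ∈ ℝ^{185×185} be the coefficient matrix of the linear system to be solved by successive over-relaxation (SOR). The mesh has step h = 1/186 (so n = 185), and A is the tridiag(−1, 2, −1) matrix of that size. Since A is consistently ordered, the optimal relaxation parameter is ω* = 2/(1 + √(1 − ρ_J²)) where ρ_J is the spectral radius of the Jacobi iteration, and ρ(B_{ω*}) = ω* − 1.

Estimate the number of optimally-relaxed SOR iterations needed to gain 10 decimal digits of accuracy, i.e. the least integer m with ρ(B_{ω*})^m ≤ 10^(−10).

With n=185, ρ(Jacobi) = cos(π/186) = 0.9998574.
root = sin(π/186) = 0.0168895  (since 1−cos² = sin²).
ω* = 2/(1 + 0.0168895) = 2/1.0168895 = 1.9667820.
ρ_SOR = ω* − 1 ≈ 0.9667820.
Need (0.9667820)^m ≤ 10^(−10): m ≥ 10·ln10/|ln 0.9667820| = 23.0259/0.0337822 = 681.599 ⇒ m = 682.

m = 682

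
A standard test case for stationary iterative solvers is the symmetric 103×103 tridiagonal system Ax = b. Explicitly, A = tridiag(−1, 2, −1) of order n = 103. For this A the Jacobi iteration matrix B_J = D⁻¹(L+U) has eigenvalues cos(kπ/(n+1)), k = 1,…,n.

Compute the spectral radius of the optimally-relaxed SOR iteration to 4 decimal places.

With n=103, ρ(Jacobi) = cos(π/104) = 0.9995.
√(1 − cos²(π/104)) = sin(π/104) ≈ 0.03020.
Young: ω* = 2/(1+√(1−ρ_J²)) = 2/(1+0.03020) = 2/1.03020 = 1.9414.
At ω = 1.9414 every |λ(B_ω)| = ω−1, so ρ_SOR = 0.9414.

ρ_SOR = 0.9414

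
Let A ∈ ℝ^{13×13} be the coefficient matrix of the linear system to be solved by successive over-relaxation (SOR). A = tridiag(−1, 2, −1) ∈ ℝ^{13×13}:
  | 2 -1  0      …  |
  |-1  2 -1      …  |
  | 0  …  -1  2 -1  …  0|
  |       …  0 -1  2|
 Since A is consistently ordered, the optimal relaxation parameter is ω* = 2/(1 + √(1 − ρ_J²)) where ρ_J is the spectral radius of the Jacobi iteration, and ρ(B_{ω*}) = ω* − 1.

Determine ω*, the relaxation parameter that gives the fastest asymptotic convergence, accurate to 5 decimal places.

ω* = 1.63596

n=13: λ(B_J) = 1 − λ(A)/2 = cos(kπ/14); k=1 gives ρ_J = 0.97493.
√(1 − cos²(π/14)) = sin(π/14) ≈ 0.222521.
ω* = 2/(1 + 0.222521) = 2/1.222521 = 1.63596.
ρ_SOR = ω* − 1 = 1.63596 − 1 = 0.63596.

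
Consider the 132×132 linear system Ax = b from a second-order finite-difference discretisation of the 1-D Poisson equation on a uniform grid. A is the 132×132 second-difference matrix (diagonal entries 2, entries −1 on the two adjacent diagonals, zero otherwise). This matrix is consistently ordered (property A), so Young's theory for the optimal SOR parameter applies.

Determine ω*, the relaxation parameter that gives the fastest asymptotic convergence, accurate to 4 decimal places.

½·tridiag(1,0,1) at n=132: λ_k = cos(kπ/133); max |λ| at k=1 ⇒ ρ_J = cos(π/133) ≈ 0.9997.
√(1−ρ_J²) = |sin(π/133)| = 0.02362
So ω* = 2/1.02362 = 1.9539 (Young).
ρ_SOR = ω* − 1 ≈ 0.9539.

ω* = 1.9539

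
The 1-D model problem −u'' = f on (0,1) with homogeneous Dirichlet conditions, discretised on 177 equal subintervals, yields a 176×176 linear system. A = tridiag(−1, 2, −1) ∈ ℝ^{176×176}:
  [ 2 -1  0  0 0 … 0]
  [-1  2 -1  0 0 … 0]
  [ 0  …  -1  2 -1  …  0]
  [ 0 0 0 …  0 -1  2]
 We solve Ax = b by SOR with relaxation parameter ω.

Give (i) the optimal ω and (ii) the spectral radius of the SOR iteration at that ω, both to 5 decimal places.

ω* = 1.96512, ρ_SOR = 0.96512

With n=176, ρ(Jacobi) = cos(π/177) = 0.99984.
√(1 − cos²(π/177)) = sin(π/177) ≈ 0.017748.
Then 2/(1+√(1−ρ_J²)) = 2/(1+0.017748); ω* = 2/1.017748 = 1.96512.
ρ_SOR = ω* − 1 = 1.96512 − 1 = 0.96512.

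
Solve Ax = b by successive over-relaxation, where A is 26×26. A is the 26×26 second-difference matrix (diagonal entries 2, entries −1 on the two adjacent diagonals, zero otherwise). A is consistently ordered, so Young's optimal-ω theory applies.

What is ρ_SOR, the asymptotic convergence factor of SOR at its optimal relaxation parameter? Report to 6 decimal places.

ρ_SOR = 0.791966

[ρ_J] n=26: ρ(B_J) = cos(π/(n+1)) = cos(π/27) = 0.993238.
√(1−ρ_J²) simplifies to sin(π/27) = 0.1160929.
ω* = 2/(1+0.1160929) = 1.791966
ρ_SOR = ω* − 1 ≈ 0.791966.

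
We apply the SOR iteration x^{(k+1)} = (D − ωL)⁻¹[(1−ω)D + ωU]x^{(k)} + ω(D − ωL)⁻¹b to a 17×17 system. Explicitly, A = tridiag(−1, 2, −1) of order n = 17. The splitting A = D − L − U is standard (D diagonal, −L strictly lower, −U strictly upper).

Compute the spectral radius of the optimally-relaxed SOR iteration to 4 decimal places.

ρ_SOR = 0.7041

[ρ_J] n=17: ρ(B_J) = cos(π/(n+1)) = cos(π/18) = 0.9848.
√(1−ρ_J²) simplifies to sin(π/18) = 0.17365.
ω* = 2/(1 + 0.17365) = 2/1.17365 = 1.7041.
and ρ(B_{ω*}) = 1.7041 − 1 = 0.7041.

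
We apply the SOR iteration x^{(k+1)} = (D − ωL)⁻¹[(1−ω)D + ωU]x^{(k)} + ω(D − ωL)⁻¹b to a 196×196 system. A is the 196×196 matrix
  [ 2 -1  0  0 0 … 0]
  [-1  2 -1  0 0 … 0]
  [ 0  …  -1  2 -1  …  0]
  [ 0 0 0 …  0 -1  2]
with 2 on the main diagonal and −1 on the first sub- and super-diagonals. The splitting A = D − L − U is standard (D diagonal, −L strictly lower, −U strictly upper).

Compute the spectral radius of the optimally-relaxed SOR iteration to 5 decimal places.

ρ_SOR = 0.96861

ρ_J = max_k |cos(kπ/197)| = cos(π/197) = 0.99987
√(1 − cos²(π/197)) = sin(π/197) ≈ 0.015946.
ω* = 2/(1 + 0.015946) = 2/1.015946 = 1.96861.
ρ_SOR = ω* − 1 ≈ 0.96861.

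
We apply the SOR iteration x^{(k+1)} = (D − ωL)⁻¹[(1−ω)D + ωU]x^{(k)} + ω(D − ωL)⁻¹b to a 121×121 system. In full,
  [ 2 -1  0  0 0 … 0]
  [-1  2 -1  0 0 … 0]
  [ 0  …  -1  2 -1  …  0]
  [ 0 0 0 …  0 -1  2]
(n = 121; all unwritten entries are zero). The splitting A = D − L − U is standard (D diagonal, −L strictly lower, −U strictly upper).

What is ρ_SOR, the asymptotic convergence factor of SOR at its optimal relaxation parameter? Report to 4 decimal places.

n=121: λ(B_J) = 1 − λ(A)/2 = cos(kπ/122); k=1 gives ρ_J = 0.9997.
√(1 − cos²(π/122)) = sin(π/122) ≈ 0.02575.
So ω* = 2/1.02575 = 1.9498 (Young).
ρ_SOR = ω* − 1 ≈ 0.9498.

ρ_SOR = 0.9498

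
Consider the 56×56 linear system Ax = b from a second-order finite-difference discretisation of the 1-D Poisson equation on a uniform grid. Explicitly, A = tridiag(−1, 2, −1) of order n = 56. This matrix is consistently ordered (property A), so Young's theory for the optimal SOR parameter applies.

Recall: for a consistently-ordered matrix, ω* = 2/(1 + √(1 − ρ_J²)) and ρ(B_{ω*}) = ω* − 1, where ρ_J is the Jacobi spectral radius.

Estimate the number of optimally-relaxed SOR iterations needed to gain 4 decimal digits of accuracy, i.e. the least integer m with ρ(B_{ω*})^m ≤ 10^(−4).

m = 84

[ρ_J] n=56: ρ(B_J) = cos(π/(n+1)) = cos(π/57) = 0.9984815.
root = sin(π/57) = 0.0550878  (since 1−cos² = sin²).
Young: ω* = 2/(1+√(1−ρ_J²)) = 2/(1+0.0550878) = 2/1.0550878 = 1.8955768.
and ρ(B_{ω*}) = 1.8955768 − 1 = 0.8955768.
ρ_SOR^m ≤ 10^(−4) ⇔ m ≥ 4·ln10/(−ln 0.8955768) = 9.21034/0.110287 = 83.512; m = ⌈83.512⌉ = 84.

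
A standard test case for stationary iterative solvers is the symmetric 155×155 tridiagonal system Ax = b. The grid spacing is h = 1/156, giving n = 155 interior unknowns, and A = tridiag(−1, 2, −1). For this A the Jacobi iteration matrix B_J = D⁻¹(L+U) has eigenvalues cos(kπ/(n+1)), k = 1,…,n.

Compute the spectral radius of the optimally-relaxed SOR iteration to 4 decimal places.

ρ_SOR = 0.9605

B_J for the 155×155 system has eigenvalues cos(kπ/156); ρ_J = cos(π/156) = 0.9998.
1 − cos²(π/156) = sin²(π/156) ⇒ √(1−ρ_J²) = sin(π/156) = 0.02014.
Young: ω* = 2/(1+√(1−ρ_J²)) = 2/(1+0.02014) = 2/1.02014 = 1.9605.
[ρ_SOR] ω* − 1 = 0.9605.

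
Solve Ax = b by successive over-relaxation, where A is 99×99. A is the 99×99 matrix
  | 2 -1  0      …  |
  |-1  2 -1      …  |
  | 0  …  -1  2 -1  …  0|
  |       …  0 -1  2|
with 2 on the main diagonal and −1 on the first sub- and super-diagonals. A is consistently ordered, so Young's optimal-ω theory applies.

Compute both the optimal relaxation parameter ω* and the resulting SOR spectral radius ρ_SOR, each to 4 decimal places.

spectrum of D⁻¹(L+U) = {cos(kπ/100) : 1≤k≤99}; ρ_J = cos(π/100) = 0.9995.
1 − cos²(π/100) = sin²(π/100) ⇒ √(1−ρ_J²) = sin(π/100) = 0.03141.
[ω*] 2 ÷ (1 + 0.03141) = 2 ÷ 1.03141 = 1.9391.
Hence ρ(B_{ω*}) = 1.9391 − 1 = 0.9391.

ω* = 1.9391, ρ_SOR = 0.9391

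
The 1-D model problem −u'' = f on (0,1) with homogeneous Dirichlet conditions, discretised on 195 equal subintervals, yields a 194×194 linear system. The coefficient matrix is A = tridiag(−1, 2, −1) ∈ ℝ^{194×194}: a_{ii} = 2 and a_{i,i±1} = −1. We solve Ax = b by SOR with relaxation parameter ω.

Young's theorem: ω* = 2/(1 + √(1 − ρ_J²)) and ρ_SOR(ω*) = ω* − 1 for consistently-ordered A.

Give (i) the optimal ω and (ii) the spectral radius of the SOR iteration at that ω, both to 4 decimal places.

With n=194, ρ(Jacobi) = cos(π/195) = 0.9999.
1 − cos²(π/195) = sin²(π/195) ⇒ √(1−ρ_J²) = sin(π/195) = 0.01611.
[ω*] 2 ÷ (1 + 0.01611) = 2 ÷ 1.01611 = 1.9683.
Hence ρ(B_{ω*}) = 1.9683 − 1 = 0.9683.

ω* = 1.9683, ρ_SOR = 0.9683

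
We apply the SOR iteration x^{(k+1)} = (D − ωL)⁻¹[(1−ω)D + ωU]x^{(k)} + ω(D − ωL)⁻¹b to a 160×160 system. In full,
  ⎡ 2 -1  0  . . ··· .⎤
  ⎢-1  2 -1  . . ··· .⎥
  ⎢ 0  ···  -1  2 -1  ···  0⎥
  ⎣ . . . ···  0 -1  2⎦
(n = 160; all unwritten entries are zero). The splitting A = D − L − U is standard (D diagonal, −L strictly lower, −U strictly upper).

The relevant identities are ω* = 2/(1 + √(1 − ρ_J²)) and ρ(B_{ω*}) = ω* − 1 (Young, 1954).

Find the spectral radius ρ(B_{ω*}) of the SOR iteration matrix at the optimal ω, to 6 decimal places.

ρ_SOR = 0.961723

n=160: λ(B_J) = 1 − λ(A)/2 = cos(kπ/161); k=1 gives ρ_J = 0.999810.
root = sin(π/161) = 0.0195118  (since 1−cos² = sin²).
ω* = 2/(1 + 0.0195118) = 2/1.0195118 = 1.961723.
At ω = 1.961723 every |λ(B_ω)| = ω−1, so ρ_SOR = 0.961723.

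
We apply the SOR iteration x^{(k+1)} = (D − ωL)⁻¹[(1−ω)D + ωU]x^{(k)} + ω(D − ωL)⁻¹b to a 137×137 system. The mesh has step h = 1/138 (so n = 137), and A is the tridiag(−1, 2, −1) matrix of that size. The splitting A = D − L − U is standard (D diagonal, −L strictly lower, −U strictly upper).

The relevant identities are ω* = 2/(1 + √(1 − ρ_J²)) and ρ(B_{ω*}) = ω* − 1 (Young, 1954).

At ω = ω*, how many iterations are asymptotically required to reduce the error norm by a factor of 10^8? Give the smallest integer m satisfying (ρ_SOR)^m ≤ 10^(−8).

m = 405

[ρ_J] n=137: ρ(B_J) = cos(π/(n+1)) = cos(π/138) = 0.9997409.
root = sin(π/138) = 0.0227632  (since 1−cos² = sin²).
ω* = 2/(1 + 0.0227632) = 2/1.0227632 = 1.9554869.
ρ(B_{ω*}) = ω*−1 = 0.9554869
m ≥ 8·ln10 / (−ln 0.9554869) = 404.546; smallest integer m = 405.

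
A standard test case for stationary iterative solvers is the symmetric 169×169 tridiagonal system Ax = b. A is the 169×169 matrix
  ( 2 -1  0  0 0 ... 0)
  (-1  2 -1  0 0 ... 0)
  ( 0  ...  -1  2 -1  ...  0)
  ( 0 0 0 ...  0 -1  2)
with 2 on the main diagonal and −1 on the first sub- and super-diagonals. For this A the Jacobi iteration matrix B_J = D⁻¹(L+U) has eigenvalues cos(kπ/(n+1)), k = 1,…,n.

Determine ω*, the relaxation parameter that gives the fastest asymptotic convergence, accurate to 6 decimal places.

spectrum of D⁻¹(L+U) = {cos(kπ/170) : 1≤k≤169}; ρ_J = cos(π/170) = 0.999829.
√(1 − cos²(π/170)) = sin(π/170) ≈ 0.0184789.
ω* = 2/(1+0.0184789) = 1.963713
ρ_SOR = ω* − 1 = 1.963713 − 1 = 0.963713.

ω* = 1.963713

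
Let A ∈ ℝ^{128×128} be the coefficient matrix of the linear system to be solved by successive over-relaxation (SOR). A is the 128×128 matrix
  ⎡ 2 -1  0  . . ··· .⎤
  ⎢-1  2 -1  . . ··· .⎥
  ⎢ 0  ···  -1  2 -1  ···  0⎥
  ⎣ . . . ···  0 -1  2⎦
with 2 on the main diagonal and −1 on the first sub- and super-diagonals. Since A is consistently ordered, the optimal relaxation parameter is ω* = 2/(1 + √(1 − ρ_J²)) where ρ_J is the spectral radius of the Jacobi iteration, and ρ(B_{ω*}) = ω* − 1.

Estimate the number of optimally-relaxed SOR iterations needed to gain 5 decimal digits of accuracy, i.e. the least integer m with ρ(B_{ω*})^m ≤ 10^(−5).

m = 237

With n=128, ρ(Jacobi) = cos(π/129) = 0.9997035.
1 − cos²(π/129) = sin²(π/129) ⇒ √(1−ρ_J²) = sin(π/129) = 0.0243510.
ω* = 2 / (1 + 0.0243510) = 2 / 1.0243510 ≈ 1.9524558.
and ρ(B_{ω*}) = 1.9524558 − 1 = 0.9524558.
m ≥ 5·ln10 / (−ln 0.9524558) = 236.348; smallest integer m = 237.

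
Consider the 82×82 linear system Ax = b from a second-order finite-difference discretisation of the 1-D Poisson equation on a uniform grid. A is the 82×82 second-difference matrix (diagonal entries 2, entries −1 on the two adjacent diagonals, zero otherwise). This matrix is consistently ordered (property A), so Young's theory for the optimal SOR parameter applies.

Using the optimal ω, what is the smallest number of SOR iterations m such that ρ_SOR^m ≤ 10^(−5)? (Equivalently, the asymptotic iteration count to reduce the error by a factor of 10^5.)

[ρ_J] n=82: ρ(B_J) = cos(π/(n+1)) = cos(π/83) = 0.9992838.
√(1−ρ_J²) = |sin(π/83)| = 0.0378415
Then 2/(1+√(1−ρ_J²)) = 2/(1+0.0378415); ω* = 2/1.0378415 = 1.9270765.
ρ_SOR = ω* − 1 ≈ 0.9270765.
(0.9270765)^m ≤ 10^{−5}  ⇒  m·ln(0.9270765) ≤ −5·ln10  ⇒  m ≥ 152.047  ⇒  m = 153

m = 153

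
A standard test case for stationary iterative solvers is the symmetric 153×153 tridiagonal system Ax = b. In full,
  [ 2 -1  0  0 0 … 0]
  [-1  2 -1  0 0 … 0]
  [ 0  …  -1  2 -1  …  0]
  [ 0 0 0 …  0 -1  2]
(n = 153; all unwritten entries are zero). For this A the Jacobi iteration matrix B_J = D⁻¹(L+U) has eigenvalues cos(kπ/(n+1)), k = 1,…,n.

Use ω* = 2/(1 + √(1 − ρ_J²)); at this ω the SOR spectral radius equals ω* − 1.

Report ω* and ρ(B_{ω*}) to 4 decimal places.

ω* = 1.9600, ρ_SOR = 0.9600

½·tridiag(1,0,1) at n=153: λ_k = cos(kπ/154); max |λ| at k=1 ⇒ ρ_J = cos(π/154) ≈ 0.9998.
√(1 − cos²(π/154)) = sin(π/154) ≈ 0.02040.
So ω* = 2/1.02040 = 1.9600 (Young).
ρ(B_{ω*}) = ω*−1 = 0.9600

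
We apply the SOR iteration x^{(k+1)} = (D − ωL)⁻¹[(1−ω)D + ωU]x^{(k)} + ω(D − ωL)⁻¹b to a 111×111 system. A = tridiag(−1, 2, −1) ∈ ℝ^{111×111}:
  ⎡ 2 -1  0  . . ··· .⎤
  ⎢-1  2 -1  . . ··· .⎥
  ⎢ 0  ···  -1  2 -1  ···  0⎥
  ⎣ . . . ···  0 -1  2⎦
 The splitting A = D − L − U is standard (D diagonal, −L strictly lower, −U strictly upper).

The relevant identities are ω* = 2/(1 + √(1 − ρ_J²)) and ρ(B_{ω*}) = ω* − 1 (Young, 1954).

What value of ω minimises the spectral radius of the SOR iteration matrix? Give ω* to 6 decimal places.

ρ_J = max_k |cos(kπ/112)| = cos(π/112) = 0.999607
√(1−ρ_J²) = |sin(π/112)| = 0.0280463
Then 2/(1+√(1−ρ_J²)) = 2/(1+0.0280463); ω* = 2/1.0280463 = 1.945438.
ρ_SOR = ω* − 1 = 1.945438 − 1 = 0.945438.

ω* = 1.945438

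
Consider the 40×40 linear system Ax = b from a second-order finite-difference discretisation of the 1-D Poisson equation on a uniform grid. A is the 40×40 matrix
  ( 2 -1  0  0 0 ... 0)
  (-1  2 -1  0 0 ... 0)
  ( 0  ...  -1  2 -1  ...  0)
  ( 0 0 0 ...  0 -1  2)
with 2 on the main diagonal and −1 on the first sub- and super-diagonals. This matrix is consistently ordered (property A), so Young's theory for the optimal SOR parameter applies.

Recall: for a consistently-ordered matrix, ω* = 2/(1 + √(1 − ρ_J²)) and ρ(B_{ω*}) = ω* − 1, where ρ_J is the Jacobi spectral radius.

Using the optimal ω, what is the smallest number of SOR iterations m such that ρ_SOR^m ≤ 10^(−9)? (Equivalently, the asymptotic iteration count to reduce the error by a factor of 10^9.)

n=40: λ(B_J) = 1 − λ(A)/2 = cos(kπ/41); k=1 gives ρ_J = 0.9970658.
√(1−ρ_J²) simplifies to sin(π/41) = 0.0765493.
ω* = 2/(1 + 0.0765493) = 2/1.0765493 = 1.8577877.
ρ(B_{ω*}) = ω*−1 = 0.8577877
ρ_SOR^m ≤ 10^(−9) ⇔ m ≥ 9·ln10/(−ln 0.8577877) = 20.7233/0.153399 = 135.094; m = ⌈135.094⌉ = 136.

m = 136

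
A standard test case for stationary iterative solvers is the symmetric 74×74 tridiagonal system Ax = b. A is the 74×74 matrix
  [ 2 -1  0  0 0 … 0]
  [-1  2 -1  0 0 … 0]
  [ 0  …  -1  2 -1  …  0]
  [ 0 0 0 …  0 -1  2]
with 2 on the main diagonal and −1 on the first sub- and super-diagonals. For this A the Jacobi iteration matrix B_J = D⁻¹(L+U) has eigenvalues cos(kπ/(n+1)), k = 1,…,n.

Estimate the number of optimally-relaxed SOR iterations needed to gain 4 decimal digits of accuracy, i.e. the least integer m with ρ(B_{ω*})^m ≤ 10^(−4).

B_J for the 74×74 system has eigenvalues cos(kπ/75); ρ_J = cos(π/75) = 0.9991228.
√(1−ρ_J²) = |sin(π/75)| = 0.0418757
ω* = 2/(1 + 0.0418757) = 2/1.0418757 = 1.9196148.
At ω = 1.9196148 every |λ(B_ω)| = ω−1, so ρ_SOR = 0.9196148.
For 4 digits: m = 4·ln10 / (−ln 0.9196148) = 9.21034/0.0838004 = 109.908; round up → m = 110.

m = 110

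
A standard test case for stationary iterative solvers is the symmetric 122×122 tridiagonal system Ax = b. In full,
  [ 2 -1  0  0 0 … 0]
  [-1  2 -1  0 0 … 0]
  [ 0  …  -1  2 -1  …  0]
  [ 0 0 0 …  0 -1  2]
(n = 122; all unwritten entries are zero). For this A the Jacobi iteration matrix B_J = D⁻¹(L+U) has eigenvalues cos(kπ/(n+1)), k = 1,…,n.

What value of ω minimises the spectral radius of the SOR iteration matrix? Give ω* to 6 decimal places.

ω* = 1.950195

With n=122, ρ(Jacobi) = cos(π/123) = 0.999674.
√(1−ρ_J²) simplifies to sin(π/123) = 0.0255386.
ω* = 2/(1 + 0.0255386) = 2/1.0255386 = 1.950195.
and ρ(B_{ω*}) = 1.950195 − 1 = 0.950195.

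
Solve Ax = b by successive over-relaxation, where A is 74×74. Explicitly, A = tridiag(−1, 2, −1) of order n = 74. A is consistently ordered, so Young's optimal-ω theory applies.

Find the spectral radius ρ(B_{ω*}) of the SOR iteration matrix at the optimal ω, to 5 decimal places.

With n=74, ρ(Jacobi) = cos(π/75) = 0.99912.
root = sin(π/75) = 0.041876  (since 1−cos² = sin²).
ω* = 2/(1 + 0.041876) = 2/1.041876 = 1.91961.
ρ_SOR = ω* − 1 ≈ 0.91961.

ρ_SOR = 0.91961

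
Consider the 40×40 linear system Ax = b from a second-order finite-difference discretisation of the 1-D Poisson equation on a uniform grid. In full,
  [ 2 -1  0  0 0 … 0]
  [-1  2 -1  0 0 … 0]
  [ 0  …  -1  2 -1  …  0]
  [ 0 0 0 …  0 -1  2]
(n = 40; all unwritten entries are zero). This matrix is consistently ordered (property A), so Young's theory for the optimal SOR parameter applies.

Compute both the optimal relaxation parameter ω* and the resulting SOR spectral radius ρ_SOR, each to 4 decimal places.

ω* = 1.8578, ρ_SOR = 0.8578

½·tridiag(1,0,1) at n=40: λ_k = cos(kπ/41); max |λ| at k=1 ⇒ ρ_J = cos(π/41) ≈ 0.9971.
1 − cos²(π/41) = sin²(π/41) ⇒ √(1−ρ_J²) = sin(π/41) = 0.07655.
Young: ω* = 2/(1+√(1−ρ_J²)) = 2/(1+0.07655) = 2/1.07655 = 1.8578.
At ω = 1.8578 every |λ(B_ω)| = ω−1, so ρ_SOR = 0.8578.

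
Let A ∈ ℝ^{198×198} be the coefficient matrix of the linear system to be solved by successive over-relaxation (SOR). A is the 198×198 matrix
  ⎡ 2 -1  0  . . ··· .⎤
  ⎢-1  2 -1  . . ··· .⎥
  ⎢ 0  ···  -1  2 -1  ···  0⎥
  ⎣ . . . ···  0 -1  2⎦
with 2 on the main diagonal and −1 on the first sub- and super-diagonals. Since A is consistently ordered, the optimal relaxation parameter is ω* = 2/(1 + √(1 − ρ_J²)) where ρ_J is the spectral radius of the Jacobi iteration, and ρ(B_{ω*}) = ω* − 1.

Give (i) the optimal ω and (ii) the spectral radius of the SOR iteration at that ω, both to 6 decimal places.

ω* = 1.968918, ρ_SOR = 0.968918

B_J for the 198×198 system has eigenvalues cos(kπ/199); ρ_J = cos(π/199) = 0.999875.
root = sin(π/199) = 0.0157862  (since 1−cos² = sin²).
Then 2/(1+√(1−ρ_J²)) = 2/(1+0.0157862); ω* = 2/1.0157862 = 1.968918.
ρ_SOR = ω* − 1 ≈ 0.968918.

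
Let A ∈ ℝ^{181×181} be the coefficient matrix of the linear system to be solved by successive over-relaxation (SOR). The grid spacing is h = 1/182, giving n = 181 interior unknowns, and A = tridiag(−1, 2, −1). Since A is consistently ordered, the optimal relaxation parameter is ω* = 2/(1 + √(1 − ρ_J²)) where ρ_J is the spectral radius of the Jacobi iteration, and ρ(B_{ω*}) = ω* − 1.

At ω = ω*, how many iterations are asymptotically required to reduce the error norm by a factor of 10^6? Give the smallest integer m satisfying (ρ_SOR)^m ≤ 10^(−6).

m = 401

ρ_J = max_k |cos(kπ/182)| = cos(π/182) = 0.9998510
√(1−ρ_J²) simplifies to sin(π/182) = 0.0172606.
Then 2/(1+√(1−ρ_J²)) = 2/(1+0.0172606); ω* = 2/1.0172606 = 1.9660645.
ρ(B_{ω*}) = ω*−1 = 0.9660645
Need (0.9660645)^m ≤ 10^(−6): m ≥ 6·ln10/|ln 0.9660645| = 13.8155/0.0345247 = 400.163 ⇒ m = 401.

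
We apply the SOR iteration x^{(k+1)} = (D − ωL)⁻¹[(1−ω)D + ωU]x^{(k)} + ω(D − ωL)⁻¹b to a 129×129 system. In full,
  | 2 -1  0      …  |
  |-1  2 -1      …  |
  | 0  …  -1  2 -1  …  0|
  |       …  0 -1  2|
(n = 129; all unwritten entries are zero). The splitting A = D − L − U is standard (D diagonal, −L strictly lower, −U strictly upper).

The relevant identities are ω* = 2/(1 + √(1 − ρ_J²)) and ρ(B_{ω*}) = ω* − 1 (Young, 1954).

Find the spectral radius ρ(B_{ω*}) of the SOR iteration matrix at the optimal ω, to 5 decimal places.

ρ_SOR = 0.95281

ρ_J = max_k |cos(kπ/130)| = cos(π/130) = 0.99971
√(1 − cos²(π/130)) = sin(π/130) ≈ 0.024164.
[ω*] 2 ÷ (1 + 0.024164) = 2 ÷ 1.024164 = 1.95281.
ρ_SOR = ω* − 1 ≈ 0.95281.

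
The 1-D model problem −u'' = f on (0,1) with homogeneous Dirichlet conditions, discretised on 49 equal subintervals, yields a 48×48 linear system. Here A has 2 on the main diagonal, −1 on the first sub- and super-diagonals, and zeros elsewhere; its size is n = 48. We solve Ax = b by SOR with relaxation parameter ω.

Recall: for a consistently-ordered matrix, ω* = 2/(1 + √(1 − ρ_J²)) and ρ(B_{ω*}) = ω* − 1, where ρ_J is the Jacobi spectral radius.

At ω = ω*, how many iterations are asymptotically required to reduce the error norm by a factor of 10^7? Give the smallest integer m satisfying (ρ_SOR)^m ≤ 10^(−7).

ρ_J = max_k |cos(kπ/49)| = cos(π/49) = 0.9979454
√(1−ρ_J²) simplifies to sin(π/49) = 0.0640702.
ω* = 2/(1 + 0.0640702) = 2/1.0640702 = 1.8795752.
Hence ρ(B_{ω*}) = 1.8795752 − 1 = 0.8795752.
For 7 digits: m = 7·ln10 / (−ln 0.8795752) = 16.1181/0.128316 = 125.613; round up → m = 126.

m = 126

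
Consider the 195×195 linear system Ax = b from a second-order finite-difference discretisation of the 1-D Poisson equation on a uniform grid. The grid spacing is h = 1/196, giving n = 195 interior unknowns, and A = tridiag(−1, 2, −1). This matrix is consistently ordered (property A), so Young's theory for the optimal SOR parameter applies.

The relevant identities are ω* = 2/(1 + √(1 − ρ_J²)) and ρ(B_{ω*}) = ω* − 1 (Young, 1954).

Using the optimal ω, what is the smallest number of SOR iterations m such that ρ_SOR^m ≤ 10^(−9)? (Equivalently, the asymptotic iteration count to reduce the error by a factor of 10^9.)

m = 647

B_J for the 195×195 system has eigenvalues cos(kπ/196); ρ_J = cos(π/196) = 0.9998715.
root = sin(π/196) = 0.0160278  (since 1−cos² = sin²).
So ω* = 2/1.0160278 = 1.9684501 (Young).
ρ_SOR = ω* − 1 = 1.9684501 − 1 = 0.9684501.
(0.9684501)^m ≤ 10^{−9}  ⇒  m·ln(0.9684501) ≤ −9·ln10  ⇒  m ≥ 646.425  ⇒  m = 647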